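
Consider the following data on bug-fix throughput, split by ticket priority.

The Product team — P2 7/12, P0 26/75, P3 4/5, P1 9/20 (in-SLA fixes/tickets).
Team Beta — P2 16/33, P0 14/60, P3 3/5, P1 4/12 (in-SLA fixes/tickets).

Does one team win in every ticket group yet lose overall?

P2: the Product team 7/12 = 58.3%, Team Beta 16/33 = 48.5% → the Product team
P0: the Product team 26/75 = 34.7%, Team Beta 14/60 = 23.3% → the Product team
P3: the Product team 4/5 = 80.0%, Team Beta 3/5 = 60.0% → the Product team
P1: the Product team 9/20 = 45.0%, Team Beta 4/12 = 33.3% → the Product team
Overall: the Product team 46/112 = 41.1%, Team Beta 37/110 = 33.6% → the Product team
The Product team wins overall and in every ticket group — no reversal.

No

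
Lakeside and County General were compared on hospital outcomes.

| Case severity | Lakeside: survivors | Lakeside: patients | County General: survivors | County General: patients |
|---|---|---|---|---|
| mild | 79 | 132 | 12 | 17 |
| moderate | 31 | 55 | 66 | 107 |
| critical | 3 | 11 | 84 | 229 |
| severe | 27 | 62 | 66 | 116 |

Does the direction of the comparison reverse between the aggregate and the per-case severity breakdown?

Yes

Mild: Lakeside 79/132 = 59.8%, County General 12/17 = 70.6% → County General
Moderate: Lakeside 31/55 = 56.4%, County General 66/107 = 61.7% → County General
Critical: Lakeside 3/11 = 27.3%, County General 84/229 = 36.7% → County General
Severe: Lakeside 27/62 = 43.5%, County General 66/116 = 56.9% → County General
Overall: Lakeside 140/260 = 53.8%, County General 228/469 = 48.6% → Lakeside
County General wins each case group but Lakeside wins overall — the comparison reverses. County General's patients skew toward critical, which has a lower base rate.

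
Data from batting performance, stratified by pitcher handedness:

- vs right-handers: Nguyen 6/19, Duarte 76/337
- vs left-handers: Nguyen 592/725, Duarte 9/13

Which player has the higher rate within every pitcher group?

Vs right-handers: Nguyen 6/19 = 31.6%, Duarte 76/337 = 22.6% → Nguyen
Vs left-handers: Nguyen 592/725 = 81.7%, Duarte 9/13 = 69.2% → Nguyen
Nguyen has the higher rate in both groups.

Nguyen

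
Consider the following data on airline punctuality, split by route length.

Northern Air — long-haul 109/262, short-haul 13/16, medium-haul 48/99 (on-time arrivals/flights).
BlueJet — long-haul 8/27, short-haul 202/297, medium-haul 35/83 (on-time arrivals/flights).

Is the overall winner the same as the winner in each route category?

Long-haul: Northern Air 109/262 = 41.6%, BlueJet 8/27 = 29.6% → Northern Air
Short-haul: Northern Air 13/16 = 81.2%, BlueJet 202/297 = 68.0% → Northern Air
Medium-haul: Northern Air 48/99 = 48.5%, BlueJet 35/83 = 42.2% → Northern Air
Overall: Northern Air 170/377 = 45.1%, BlueJet 245/407 = 60.2% → BlueJet
Northern Air wins each route group but BlueJet wins overall — the comparison reverses. Northern Air's flights skew toward long-haul, which has a lower base rate.

No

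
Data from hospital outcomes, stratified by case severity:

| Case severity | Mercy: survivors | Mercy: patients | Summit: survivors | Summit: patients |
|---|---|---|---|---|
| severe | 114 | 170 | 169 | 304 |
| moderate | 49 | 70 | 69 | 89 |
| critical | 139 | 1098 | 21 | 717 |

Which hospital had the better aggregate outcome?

Severe: Mercy 114/170 = 67.1%, Summit 169/304 = 55.6% → Mercy
Moderate: Mercy 49/70 = 70.0%, Summit 69/89 = 77.5% → Summit
Critical: Mercy 139/1098 = 12.7%, Summit 21/717 = 2.9% → Mercy
Overall: Mercy 302/1338 = 22.6%, Summit 259/1110 = 23.3% → Summit
(Neither sweeps every case group, but Summit has the higher pooled rate.)

Summit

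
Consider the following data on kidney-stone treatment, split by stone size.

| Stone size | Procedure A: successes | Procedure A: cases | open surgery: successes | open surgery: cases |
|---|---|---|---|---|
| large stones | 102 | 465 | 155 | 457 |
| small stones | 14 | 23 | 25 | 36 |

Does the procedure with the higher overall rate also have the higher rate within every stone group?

Yes

Large stones: Procedure A 102/465 = 21.9%, open surgery 155/457 = 33.9% → open surgery
Small stones: Procedure A 14/23 = 60.9%, open surgery 25/36 = 69.4% → open surgery
Overall: Procedure A 116/488 = 23.8%, open surgery 180/493 = 36.5% → open surgery
Open surgery wins overall and in every stone group — no reversal.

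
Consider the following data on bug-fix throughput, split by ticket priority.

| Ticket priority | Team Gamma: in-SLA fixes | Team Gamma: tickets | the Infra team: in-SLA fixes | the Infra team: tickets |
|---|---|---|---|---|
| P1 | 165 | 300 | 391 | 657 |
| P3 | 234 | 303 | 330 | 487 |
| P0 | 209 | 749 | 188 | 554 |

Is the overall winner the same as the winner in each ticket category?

P1: Team Gamma 165/300 = 55.0%, the Infra team 391/657 = 59.5% → the Infra team
P3: Team Gamma 234/303 = 77.2%, the Infra team 330/487 = 67.8% → Team Gamma
P0: Team Gamma 209/749 = 27.9%, the Infra team 188/554 = 33.9% → the Infra team
Overall: Team Gamma 608/1352 = 45.0%, the Infra team 909/1698 = 53.5% → the Infra team
Neither sweeps: Team Gamma wins 1 of 3 groups, the Infra team wins 2. The Infra team wins overall but not every group — no Simpson reversal.

No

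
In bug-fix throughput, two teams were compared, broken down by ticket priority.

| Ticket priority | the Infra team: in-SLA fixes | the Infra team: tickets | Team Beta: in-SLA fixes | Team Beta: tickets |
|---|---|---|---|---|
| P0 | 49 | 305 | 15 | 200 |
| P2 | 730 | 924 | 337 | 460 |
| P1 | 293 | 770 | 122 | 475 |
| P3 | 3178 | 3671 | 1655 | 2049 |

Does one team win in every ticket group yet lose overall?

No

P0: the Infra team 49/305 = 16.1%, Team Beta 15/200 = 7.5% → the Infra team
P2: the Infra team 730/924 = 79.0%, Team Beta 337/460 = 73.3% → the Infra team
P1: the Infra team 293/770 = 38.1%, Team Beta 122/475 = 25.7% → the Infra team
P3: the Infra team 3178/3671 = 86.6%, Team Beta 1655/2049 = 80.8% → the Infra team
Overall: the Infra team 4250/5670 = 75.0%, Team Beta 2129/3184 = 66.9% → the Infra team
The Infra team wins overall and in every ticket group — no reversal.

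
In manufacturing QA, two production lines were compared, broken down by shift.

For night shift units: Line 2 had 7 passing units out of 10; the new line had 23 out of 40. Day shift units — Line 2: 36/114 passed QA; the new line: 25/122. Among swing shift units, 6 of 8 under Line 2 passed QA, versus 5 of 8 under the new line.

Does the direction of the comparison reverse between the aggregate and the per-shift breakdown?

No

Night shift: Line 2 7/10 = 70.0%, the new line 23/40 = 57.5% → Line 2
Day shift: Line 2 36/114 = 31.6%, the new line 25/122 = 20.5% → Line 2
Swing shift: Line 2 6/8 = 75.0%, the new line 5/8 = 62.5% → Line 2
Overall: Line 2 49/132 = 37.1%, the new line 53/170 = 31.2% → Line 2
Line 2 wins overall and in every shift group — no reversal.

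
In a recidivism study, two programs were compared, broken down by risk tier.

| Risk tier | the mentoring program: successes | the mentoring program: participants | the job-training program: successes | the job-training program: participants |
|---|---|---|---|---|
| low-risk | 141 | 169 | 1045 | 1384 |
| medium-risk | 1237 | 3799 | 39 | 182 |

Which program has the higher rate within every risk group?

the mentoring program

Low-risk: the mentoring program 141/169 = 83.4%, the job-training program 1045/1384 = 75.5% → the mentoring program
Medium-risk: the mentoring program 1237/3799 = 32.6%, the job-training program 39/182 = 21.4% → the mentoring program
The mentoring program has the higher rate in both groups.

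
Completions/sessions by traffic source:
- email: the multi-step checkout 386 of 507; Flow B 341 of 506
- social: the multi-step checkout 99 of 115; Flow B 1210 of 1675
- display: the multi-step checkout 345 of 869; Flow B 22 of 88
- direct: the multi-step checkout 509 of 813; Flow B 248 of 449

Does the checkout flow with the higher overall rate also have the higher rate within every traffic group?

Email: the multi-step checkout 386/507 = 76.1%, Flow B 341/506 = 67.4% → the multi-step checkout
Social: the multi-step checkout 99/115 = 86.1%, Flow B 1210/1675 = 72.2% → the multi-step checkout
Display: the multi-step checkout 345/869 = 39.7%, Flow B 22/88 = 25.0% → the multi-step checkout
Direct: the multi-step checkout 509/813 = 62.6%, Flow B 248/449 = 55.2% → the multi-step checkout
Overall: the multi-step checkout 1339/2304 = 58.1%, Flow B 1821/2718 = 67.0% → Flow B
The multi-step checkout wins each traffic group but Flow B wins overall — the comparison reverses. The multi-step checkout's sessions skew toward display, which has a lower base rate.

No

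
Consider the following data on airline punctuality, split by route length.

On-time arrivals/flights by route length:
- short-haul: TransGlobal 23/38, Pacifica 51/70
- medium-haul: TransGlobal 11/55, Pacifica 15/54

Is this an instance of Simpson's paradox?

No

Short-haul: TransGlobal 23/38 = 60.5%, Pacifica 51/70 = 72.9% → Pacifica
Medium-haul: TransGlobal 11/55 = 20.0%, Pacifica 15/54 = 27.8% → Pacifica
Overall: TransGlobal 34/93 = 36.6%, Pacifica 66/124 = 53.2% → Pacifica
Pacifica wins overall and in every route group — no reversal.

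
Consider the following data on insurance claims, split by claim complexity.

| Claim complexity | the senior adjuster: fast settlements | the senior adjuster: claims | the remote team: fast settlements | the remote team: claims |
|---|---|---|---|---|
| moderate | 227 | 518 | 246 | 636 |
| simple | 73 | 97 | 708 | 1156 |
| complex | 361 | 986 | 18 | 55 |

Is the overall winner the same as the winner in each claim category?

Moderate: the senior adjuster 227/518 = 43.8%, the remote team 246/636 = 38.7% → the senior adjuster
Simple: the senior adjuster 73/97 = 75.3%, the remote team 708/1156 = 61.2% → the senior adjuster
Complex: the senior adjuster 361/986 = 36.6%, the remote team 18/55 = 32.7% → the senior adjuster
Overall: the senior adjuster 661/1601 = 41.3%, the remote team 972/1847 = 52.6% → the remote team
The senior adjuster wins each claim group but the remote team wins overall — the comparison reverses. The senior adjuster's claims skew toward complex, which has a lower base rate.

No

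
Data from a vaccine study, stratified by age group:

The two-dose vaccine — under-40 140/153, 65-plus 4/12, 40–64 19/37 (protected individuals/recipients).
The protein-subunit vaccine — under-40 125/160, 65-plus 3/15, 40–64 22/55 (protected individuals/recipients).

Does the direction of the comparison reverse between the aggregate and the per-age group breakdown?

Under-40: the two-dose vaccine 140/153 = 91.5%, the protein-subunit vaccine 125/160 = 78.1% → the two-dose vaccine
65-plus: the two-dose vaccine 4/12 = 33.3%, the protein-subunit vaccine 3/15 = 20.0% → the two-dose vaccine
40–64: the two-dose vaccine 19/37 = 51.4%, the protein-subunit vaccine 22/55 = 40.0% → the two-dose vaccine
Overall: the two-dose vaccine 163/202 = 80.7%, the protein-subunit vaccine 150/230 = 65.2% → the two-dose vaccine
The two-dose vaccine wins overall and in every age group — no reversal.

No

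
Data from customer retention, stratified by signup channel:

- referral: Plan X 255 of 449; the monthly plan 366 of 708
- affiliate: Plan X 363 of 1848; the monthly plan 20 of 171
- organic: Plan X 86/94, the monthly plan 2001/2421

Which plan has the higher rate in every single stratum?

Referral: Plan X 255/449 = 56.8%, the monthly plan 366/708 = 51.7% → Plan X
Affiliate: Plan X 363/1848 = 19.6%, the monthly plan 20/171 = 11.7% → Plan X
Organic: Plan X 86/94 = 91.5%, the monthly plan 2001/2421 = 82.7% → Plan X
Plan X has the higher rate in all 3 groups.

Plan X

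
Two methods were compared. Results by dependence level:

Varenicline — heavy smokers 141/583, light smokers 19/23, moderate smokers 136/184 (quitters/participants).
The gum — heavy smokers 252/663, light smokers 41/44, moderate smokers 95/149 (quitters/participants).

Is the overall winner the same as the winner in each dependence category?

Heavy smokers: varenicline 141/583 = 24.2%, the gum 252/663 = 38.0% → the gum
Light smokers: varenicline 19/23 = 82.6%, the gum 41/44 = 93.2% → the gum
Moderate smokers: varenicline 136/184 = 73.9%, the gum 95/149 = 63.8% → varenicline
Overall: varenicline 296/790 = 37.5%, the gum 388/856 = 45.3% → the gum
Neither sweeps: varenicline wins 1 of 3 groups, the gum wins 2. The gum wins overall but not every group — no Simpson reversal.

No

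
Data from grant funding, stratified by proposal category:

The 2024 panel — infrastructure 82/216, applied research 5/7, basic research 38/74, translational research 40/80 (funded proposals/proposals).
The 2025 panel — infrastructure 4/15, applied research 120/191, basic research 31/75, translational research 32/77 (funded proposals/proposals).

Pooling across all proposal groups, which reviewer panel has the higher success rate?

the 2025 panel

Infrastructure: the 2024 panel 82/216 = 38.0%, the 2025 panel 4/15 = 26.7% → the 2024 panel
Applied research: the 2024 panel 5/7 = 71.4%, the 2025 panel 120/191 = 62.8% → the 2024 panel
Basic research: the 2024 panel 38/74 = 51.4%, the 2025 panel 31/75 = 41.3% → the 2024 panel
Translational research: the 2024 panel 40/80 = 50.0%, the 2025 panel 32/77 = 41.6% → the 2024 panel
Overall: the 2024 panel 165/377 = 43.8%, the 2025 panel 187/358 = 52.2% → the 2025 panel
(The 2024 panel wins every proposal group but the 2025 panel wins overall — the 2024 panel's proposals skew toward the low-rate infrastructure group.)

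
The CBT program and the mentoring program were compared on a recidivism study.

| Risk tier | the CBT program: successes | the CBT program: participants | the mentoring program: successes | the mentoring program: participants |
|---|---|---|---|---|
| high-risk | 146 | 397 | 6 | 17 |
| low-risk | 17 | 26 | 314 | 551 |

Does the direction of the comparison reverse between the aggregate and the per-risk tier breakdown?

Yes

High-risk: the CBT program 146/397 = 36.8%, the mentoring program 6/17 = 35.3% → the CBT program
Low-risk: the CBT program 17/26 = 65.4%, the mentoring program 314/551 = 57.0% → the CBT program
Overall: the CBT program 163/423 = 38.5%, the mentoring program 320/568 = 56.3% → the mentoring program
The CBT program wins each risk group but the mentoring program wins overall — the comparison reverses. The CBT program's participants skew toward high-risk, which has a lower base rate.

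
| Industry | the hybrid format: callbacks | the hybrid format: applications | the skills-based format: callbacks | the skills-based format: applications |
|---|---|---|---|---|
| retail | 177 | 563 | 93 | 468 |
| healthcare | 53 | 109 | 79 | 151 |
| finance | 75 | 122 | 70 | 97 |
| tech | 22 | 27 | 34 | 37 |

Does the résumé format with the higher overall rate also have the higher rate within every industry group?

No

Retail: the hybrid format 177/563 = 31.4%, the skills-based format 93/468 = 19.9% → the hybrid format
Healthcare: the hybrid format 53/109 = 48.6%, the skills-based format 79/151 = 52.3% → the skills-based format
Finance: the hybrid format 75/122 = 61.5%, the skills-based format 70/97 = 72.2% → the skills-based format
Tech: the hybrid format 22/27 = 81.5%, the skills-based format 34/37 = 91.9% → the skills-based format
Overall: the hybrid format 327/821 = 39.8%, the skills-based format 276/753 = 36.7% → the hybrid format
Neither sweeps: the hybrid format wins 1 of 4 groups, the skills-based format wins 3. The hybrid format wins overall but not every group — no Simpson reversal.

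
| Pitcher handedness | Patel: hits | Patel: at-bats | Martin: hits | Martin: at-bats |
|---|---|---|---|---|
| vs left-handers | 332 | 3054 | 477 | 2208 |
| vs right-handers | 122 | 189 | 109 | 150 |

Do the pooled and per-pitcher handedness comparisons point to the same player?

Vs left-handers: Patel 332/3054 = 10.9%, Martin 477/2208 = 21.6% → Martin
Vs right-handers: Patel 122/189 = 64.6%, Martin 109/150 = 72.7% → Martin
Overall: Patel 454/3243 = 14.0%, Martin 586/2358 = 24.9% → Martin
Martin wins overall and in every pitcher group — no reversal.

Yes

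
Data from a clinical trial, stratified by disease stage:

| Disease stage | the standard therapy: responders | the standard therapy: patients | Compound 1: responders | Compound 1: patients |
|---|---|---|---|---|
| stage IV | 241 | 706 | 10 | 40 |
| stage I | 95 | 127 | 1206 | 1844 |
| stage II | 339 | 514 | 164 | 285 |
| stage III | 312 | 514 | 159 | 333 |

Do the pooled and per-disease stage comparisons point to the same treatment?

Stage IV: the standard therapy 241/706 = 34.1%, Compound 1 10/40 = 25.0% → the standard therapy
Stage I: the standard therapy 95/127 = 74.8%, Compound 1 1206/1844 = 65.4% → the standard therapy
Stage II: the standard therapy 339/514 = 66.0%, Compound 1 164/285 = 57.5% → the standard therapy
Stage III: the standard therapy 312/514 = 60.7%, Compound 1 159/333 = 47.7% → the standard therapy
Overall: the standard therapy 987/1861 = 53.0%, Compound 1 1539/2502 = 61.5% → Compound 1
The standard therapy wins each disease group but Compound 1 wins overall — the comparison reverses. The standard therapy's patients skew toward stage IV, which has a lower base rate.

No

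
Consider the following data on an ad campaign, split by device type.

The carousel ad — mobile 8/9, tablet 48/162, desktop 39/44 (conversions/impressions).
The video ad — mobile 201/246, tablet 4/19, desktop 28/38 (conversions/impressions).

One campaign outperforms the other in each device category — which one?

Mobile: the carousel ad 8/9 = 88.9%, the video ad 201/246 = 81.7% → the carousel ad
Tablet: the carousel ad 48/162 = 29.6%, the video ad 4/19 = 21.1% → the carousel ad
Desktop: the carousel ad 39/44 = 88.6%, the video ad 28/38 = 73.7% → the carousel ad
The carousel ad has the higher rate in all 3 groups.

the carousel ad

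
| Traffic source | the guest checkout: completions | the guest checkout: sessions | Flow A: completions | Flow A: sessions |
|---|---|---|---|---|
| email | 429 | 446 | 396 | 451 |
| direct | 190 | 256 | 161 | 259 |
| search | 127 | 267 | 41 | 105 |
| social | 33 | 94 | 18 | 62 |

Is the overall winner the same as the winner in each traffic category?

Yes

Email: the guest checkout 429/446 = 96.2%, Flow A 396/451 = 87.8% → the guest checkout
Direct: the guest checkout 190/256 = 74.2%, Flow A 161/259 = 62.2% → the guest checkout
Search: the guest checkout 127/267 = 47.6%, Flow A 41/105 = 39.0% → the guest checkout
Social: the guest checkout 33/94 = 35.1%, Flow A 18/62 = 29.0% → the guest checkout
Overall: the guest checkout 779/1063 = 73.3%, Flow A 616/877 = 70.2% → the guest checkout
The guest checkout wins overall and in every traffic group — no reversal.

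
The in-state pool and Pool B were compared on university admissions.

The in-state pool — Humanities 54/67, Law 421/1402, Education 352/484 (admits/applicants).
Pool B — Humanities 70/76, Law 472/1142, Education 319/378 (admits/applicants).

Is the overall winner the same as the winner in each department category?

Humanities: the in-state pool 54/67 = 80.6%, Pool B 70/76 = 92.1% → Pool B
Law: the in-state pool 421/1402 = 30.0%, Pool B 472/1142 = 41.3% → Pool B
Education: the in-state pool 352/484 = 72.7%, Pool B 319/378 = 84.4% → Pool B
Overall: the in-state pool 827/1953 = 42.3%, Pool B 861/1596 = 53.9% → Pool B
Pool B wins overall and in every department group — no reversal.

Yes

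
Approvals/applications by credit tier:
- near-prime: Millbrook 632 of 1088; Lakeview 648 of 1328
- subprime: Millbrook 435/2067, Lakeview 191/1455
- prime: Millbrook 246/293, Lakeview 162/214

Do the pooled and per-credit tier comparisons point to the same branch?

Near-prime: Millbrook 632/1088 = 58.1%, Lakeview 648/1328 = 48.8% → Millbrook
Subprime: Millbrook 435/2067 = 21.0%, Lakeview 191/1455 = 13.1% → Millbrook
Prime: Millbrook 246/293 = 84.0%, Lakeview 162/214 = 75.7% → Millbrook
Overall: Millbrook 1313/3448 = 38.1%, Lakeview 1001/2997 = 33.4% → Millbrook
Millbrook wins overall and in every credit group — no reversal.

Yes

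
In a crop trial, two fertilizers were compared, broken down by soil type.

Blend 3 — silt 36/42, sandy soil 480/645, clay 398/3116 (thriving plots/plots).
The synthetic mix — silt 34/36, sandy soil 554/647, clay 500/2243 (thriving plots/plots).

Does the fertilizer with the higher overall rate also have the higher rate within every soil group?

Yes

Silt: Blend 3 36/42 = 85.7%, the synthetic mix 34/36 = 94.4% → the synthetic mix
Sandy soil: Blend 3 480/645 = 74.4%, the synthetic mix 554/647 = 85.6% → the synthetic mix
Clay: Blend 3 398/3116 = 12.8%, the synthetic mix 500/2243 = 22.3% → the synthetic mix
Overall: Blend 3 914/3803 = 24.0%, the synthetic mix 1088/2926 = 37.2% → the synthetic mix
The synthetic mix wins overall and in every soil group — no reversal.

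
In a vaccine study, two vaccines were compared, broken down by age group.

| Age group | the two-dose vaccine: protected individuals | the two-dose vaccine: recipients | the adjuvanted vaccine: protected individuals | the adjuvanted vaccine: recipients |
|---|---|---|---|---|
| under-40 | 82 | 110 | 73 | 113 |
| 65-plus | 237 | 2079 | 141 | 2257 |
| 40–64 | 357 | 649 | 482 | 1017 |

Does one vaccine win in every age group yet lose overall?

Under-40: the two-dose vaccine 82/110 = 74.5%, the adjuvanted vaccine 73/113 = 64.6% → the two-dose vaccine
65-plus: the two-dose vaccine 237/2079 = 11.4%, the adjuvanted vaccine 141/2257 = 6.2% → the two-dose vaccine
40–64: the two-dose vaccine 357/649 = 55.0%, the adjuvanted vaccine 482/1017 = 47.4% → the two-dose vaccine
Overall: the two-dose vaccine 676/2838 = 23.8%, the adjuvanted vaccine 696/3387 = 20.5% → the two-dose vaccine
The two-dose vaccine wins overall and in every age group — no reversal.

No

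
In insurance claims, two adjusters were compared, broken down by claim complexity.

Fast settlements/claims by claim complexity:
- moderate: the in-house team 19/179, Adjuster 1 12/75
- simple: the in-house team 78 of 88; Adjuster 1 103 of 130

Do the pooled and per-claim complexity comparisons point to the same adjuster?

No

Moderate: the in-house team 19/179 = 10.6%, Adjuster 1 12/75 = 16.0% → Adjuster 1
Simple: the in-house team 78/88 = 88.6%, Adjuster 1 103/130 = 79.2% → the in-house team
Overall: the in-house team 97/267 = 36.3%, Adjuster 1 115/205 = 56.1% → Adjuster 1
Neither sweeps: the in-house team wins 1 of 2 groups, Adjuster 1 wins 1. Adjuster 1 wins overall but not every group — no Simpson reversal.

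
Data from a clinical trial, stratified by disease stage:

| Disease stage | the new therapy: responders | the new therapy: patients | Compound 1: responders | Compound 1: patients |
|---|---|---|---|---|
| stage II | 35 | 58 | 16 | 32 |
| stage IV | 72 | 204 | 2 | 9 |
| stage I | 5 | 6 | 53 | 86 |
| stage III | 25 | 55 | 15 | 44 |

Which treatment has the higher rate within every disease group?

Stage II: the new therapy 35/58 = 60.3%, Compound 1 16/32 = 50.0% → the new therapy
Stage IV: the new therapy 72/204 = 35.3%, Compound 1 2/9 = 22.2% → the new therapy
Stage I: the new therapy 5/6 = 83.3%, Compound 1 53/86 = 61.6% → the new therapy
Stage III: the new therapy 25/55 = 45.5%, Compound 1 15/44 = 34.1% → the new therapy
The new therapy has the higher rate in all 4 groups.

the new therapy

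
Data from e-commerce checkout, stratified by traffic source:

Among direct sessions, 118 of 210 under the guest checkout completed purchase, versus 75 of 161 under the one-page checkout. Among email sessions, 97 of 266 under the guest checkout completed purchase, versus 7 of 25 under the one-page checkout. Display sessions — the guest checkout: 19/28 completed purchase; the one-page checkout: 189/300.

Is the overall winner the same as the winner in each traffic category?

No

Direct: the guest checkout 118/210 = 56.2%, the one-page checkout 75/161 = 46.6% → the guest checkout
Email: the guest checkout 97/266 = 36.5%, the one-page checkout 7/25 = 28.0% → the guest checkout
Display: the guest checkout 19/28 = 67.9%, the one-page checkout 189/300 = 63.0% → the guest checkout
Overall: the guest checkout 234/504 = 46.4%, the one-page checkout 271/486 = 55.8% → the one-page checkout
The guest checkout wins each traffic group but the one-page checkout wins overall — the comparison reverses. The guest checkout's sessions skew toward email, which has a lower base rate.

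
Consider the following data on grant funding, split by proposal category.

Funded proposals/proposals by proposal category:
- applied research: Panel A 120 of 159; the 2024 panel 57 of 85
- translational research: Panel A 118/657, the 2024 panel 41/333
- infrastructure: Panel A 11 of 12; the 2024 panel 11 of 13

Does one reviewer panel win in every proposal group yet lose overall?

No

Applied research: Panel A 120/159 = 75.5%, the 2024 panel 57/85 = 67.1% → Panel A
Translational research: Panel A 118/657 = 18.0%, the 2024 panel 41/333 = 12.3% → Panel A
Infrastructure: Panel A 11/12 = 91.7%, the 2024 panel 11/13 = 84.6% → Panel A
Overall: Panel A 249/828 = 30.1%, the 2024 panel 109/431 = 25.3% → Panel A
Panel A wins overall and in every proposal group — no reversal.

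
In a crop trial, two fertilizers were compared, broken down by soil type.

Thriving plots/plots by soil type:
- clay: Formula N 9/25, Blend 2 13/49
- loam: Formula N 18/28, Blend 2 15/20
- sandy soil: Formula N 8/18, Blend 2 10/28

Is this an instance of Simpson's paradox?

Clay: Formula N 9/25 = 36.0%, Blend 2 13/49 = 26.5% → Formula N
Loam: Formula N 18/28 = 64.3%, Blend 2 15/20 = 75.0% → Blend 2
Sandy soil: Formula N 8/18 = 44.4%, Blend 2 10/28 = 35.7% → Formula N
Overall: Formula N 35/71 = 49.3%, Blend 2 38/97 = 39.2% → Formula N
Neither sweeps: Formula N wins 2 of 3 groups, Blend 2 wins 1. Formula N wins overall but not every group — no Simpson reversal.

No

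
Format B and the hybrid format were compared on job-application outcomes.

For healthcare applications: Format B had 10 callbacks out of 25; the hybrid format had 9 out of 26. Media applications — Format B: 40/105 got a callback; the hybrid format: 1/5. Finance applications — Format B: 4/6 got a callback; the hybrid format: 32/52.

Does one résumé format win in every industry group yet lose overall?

Healthcare: Format B 10/25 = 40.0%, the hybrid format 9/26 = 34.6% → Format B
Media: Format B 40/105 = 38.1%, the hybrid format 1/5 = 20.0% → Format B
Finance: Format B 4/6 = 66.7%, the hybrid format 32/52 = 61.5% → Format B
Overall: Format B 54/136 = 39.7%, the hybrid format 42/83 = 50.6% → the hybrid format
Format B wins each industry group but the hybrid format wins overall — the comparison reverses. Format B's applications skew toward media, which has a lower base rate.

Yes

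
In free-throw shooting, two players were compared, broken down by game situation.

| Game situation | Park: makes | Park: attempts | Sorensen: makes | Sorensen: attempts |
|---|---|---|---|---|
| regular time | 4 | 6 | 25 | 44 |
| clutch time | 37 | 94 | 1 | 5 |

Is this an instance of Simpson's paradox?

Regular time: Park 4/6 = 66.7%, Sorensen 25/44 = 56.8% → Park
Clutch time: Park 37/94 = 39.4%, Sorensen 1/5 = 20.0% → Park
Overall: Park 41/100 = 41.0%, Sorensen 26/49 = 53.1% → Sorensen
Park wins each game group but Sorensen wins overall — the comparison reverses. Park's attempts skew toward clutch time, which has a lower base rate.

Yes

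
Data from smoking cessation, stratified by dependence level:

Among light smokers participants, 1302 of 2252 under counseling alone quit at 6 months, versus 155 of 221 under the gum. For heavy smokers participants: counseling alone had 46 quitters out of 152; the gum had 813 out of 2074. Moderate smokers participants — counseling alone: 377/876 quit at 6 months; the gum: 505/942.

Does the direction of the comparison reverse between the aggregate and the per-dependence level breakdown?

Light smokers: counseling alone 1302/2252 = 57.8%, the gum 155/221 = 70.1% → the gum
Heavy smokers: counseling alone 46/152 = 30.3%, the gum 813/2074 = 39.2% → the gum
Moderate smokers: counseling alone 377/876 = 43.0%, the gum 505/942 = 53.6% → the gum
Overall: counseling alone 1725/3280 = 52.6%, the gum 1473/3237 = 45.5% → counseling alone
The gum wins each dependence group but counseling alone wins overall — the comparison reverses. The gum's participants skew toward heavy smokers, which has a lower base rate.

Yes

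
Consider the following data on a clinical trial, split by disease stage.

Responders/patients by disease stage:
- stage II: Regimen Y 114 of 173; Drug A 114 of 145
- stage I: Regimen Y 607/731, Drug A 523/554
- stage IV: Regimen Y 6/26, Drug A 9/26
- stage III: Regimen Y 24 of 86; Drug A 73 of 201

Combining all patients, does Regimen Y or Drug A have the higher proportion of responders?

Stage II: Regimen Y 114/173 = 65.9%, Drug A 114/145 = 78.6% → Drug A
Stage I: Regimen Y 607/731 = 83.0%, Drug A 523/554 = 94.4% → Drug A
Stage IV: Regimen Y 6/26 = 23.1%, Drug A 9/26 = 34.6% → Drug A
Stage III: Regimen Y 24/86 = 27.9%, Drug A 73/201 = 36.3% → Drug A
Overall: Regimen Y 751/1016 = 73.9%, Drug A 719/926 = 77.6% → Drug A

Drug A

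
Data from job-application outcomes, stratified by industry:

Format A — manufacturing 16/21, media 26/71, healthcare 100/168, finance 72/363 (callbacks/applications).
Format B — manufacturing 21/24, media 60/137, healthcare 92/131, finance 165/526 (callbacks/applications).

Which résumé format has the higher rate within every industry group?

Format B

Manufacturing: Format A 16/21 = 76.2%, Format B 21/24 = 87.5% → Format B
Media: Format A 26/71 = 36.6%, Format B 60/137 = 43.8% → Format B
Healthcare: Format A 100/168 = 59.5%, Format B 92/131 = 70.2% → Format B
Finance: Format A 72/363 = 19.8%, Format B 165/526 = 31.4% → Format B
Format B has the higher rate in all 4 groups.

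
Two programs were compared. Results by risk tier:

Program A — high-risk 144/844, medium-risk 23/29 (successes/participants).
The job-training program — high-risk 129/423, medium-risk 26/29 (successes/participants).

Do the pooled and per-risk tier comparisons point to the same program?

High-risk: Program A 144/844 = 17.1%, the job-training program 129/423 = 30.5% → the job-training program
Medium-risk: Program A 23/29 = 79.3%, the job-training program 26/29 = 89.7% → the job-training program
Overall: Program A 167/873 = 19.1%, the job-training program 155/452 = 34.3% → the job-training program
The job-training program wins overall and in every risk group — no reversal.

Yes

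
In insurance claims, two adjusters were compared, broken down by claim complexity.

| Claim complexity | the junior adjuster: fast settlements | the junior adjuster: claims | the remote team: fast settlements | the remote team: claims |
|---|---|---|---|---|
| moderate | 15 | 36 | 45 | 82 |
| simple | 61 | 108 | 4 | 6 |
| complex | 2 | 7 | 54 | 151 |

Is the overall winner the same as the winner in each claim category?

No

Moderate: the junior adjuster 15/36 = 41.7%, the remote team 45/82 = 54.9% → the remote team
Simple: the junior adjuster 61/108 = 56.5%, the remote team 4/6 = 66.7% → the remote team
Complex: the junior adjuster 2/7 = 28.6%, the remote team 54/151 = 35.8% → the remote team
Overall: the junior adjuster 78/151 = 51.7%, the remote team 103/239 = 43.1% → the junior adjuster
The remote team wins each claim group but the junior adjuster wins overall — the comparison reverses. The remote team's claims skew toward complex, which has a lower base rate.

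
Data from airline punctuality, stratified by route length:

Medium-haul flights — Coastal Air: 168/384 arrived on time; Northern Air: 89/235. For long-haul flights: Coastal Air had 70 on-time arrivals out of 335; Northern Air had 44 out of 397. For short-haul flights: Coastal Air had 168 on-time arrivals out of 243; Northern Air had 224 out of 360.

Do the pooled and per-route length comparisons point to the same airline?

Yes

Medium-haul: Coastal Air 168/384 = 43.8%, Northern Air 89/235 = 37.9% → Coastal Air
Long-haul: Coastal Air 70/335 = 20.9%, Northern Air 44/397 = 11.1% → Coastal Air
Short-haul: Coastal Air 168/243 = 69.1%, Northern Air 224/360 = 62.2% → Coastal Air
Overall: Coastal Air 406/962 = 42.2%, Northern Air 357/992 = 36.0% → Coastal Air
Coastal Air wins overall and in every route group — no reversal.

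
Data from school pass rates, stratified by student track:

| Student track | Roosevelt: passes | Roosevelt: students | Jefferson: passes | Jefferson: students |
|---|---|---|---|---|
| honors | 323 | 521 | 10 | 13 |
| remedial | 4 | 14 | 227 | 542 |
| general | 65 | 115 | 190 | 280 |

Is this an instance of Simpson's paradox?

Yes

Honors: Roosevelt 323/521 = 62.0%, Jefferson 10/13 = 76.9% → Jefferson
Remedial: Roosevelt 4/14 = 28.6%, Jefferson 227/542 = 41.9% → Jefferson
General: Roosevelt 65/115 = 56.5%, Jefferson 190/280 = 67.9% → Jefferson
Overall: Roosevelt 392/650 = 60.3%, Jefferson 427/835 = 51.1% → Roosevelt
Jefferson wins each student group but Roosevelt wins overall — the comparison reverses. Jefferson's students skew toward remedial, which has a lower base rate.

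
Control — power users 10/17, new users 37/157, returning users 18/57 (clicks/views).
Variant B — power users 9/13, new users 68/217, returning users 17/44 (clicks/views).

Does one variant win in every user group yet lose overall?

Power users: Control 10/17 = 58.8%, Variant B 9/13 = 69.2% → Variant B
New users: Control 37/157 = 23.6%, Variant B 68/217 = 31.3% → Variant B
Returning users: Control 18/57 = 31.6%, Variant B 17/44 = 38.6% → Variant B
Overall: Control 65/231 = 28.1%, Variant B 94/274 = 34.3% → Variant B
Variant B wins overall and in every user group — no reversal.

No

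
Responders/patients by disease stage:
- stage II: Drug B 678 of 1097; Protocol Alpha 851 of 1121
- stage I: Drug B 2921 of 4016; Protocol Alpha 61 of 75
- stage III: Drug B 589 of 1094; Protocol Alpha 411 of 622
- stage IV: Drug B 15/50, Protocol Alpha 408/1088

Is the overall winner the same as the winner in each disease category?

No

Stage II: Drug B 678/1097 = 61.8%, Protocol Alpha 851/1121 = 75.9% → Protocol Alpha
Stage I: Drug B 2921/4016 = 72.7%, Protocol Alpha 61/75 = 81.3% → Protocol Alpha
Stage III: Drug B 589/1094 = 53.8%, Protocol Alpha 411/622 = 66.1% → Protocol Alpha
Stage IV: Drug B 15/50 = 30.0%, Protocol Alpha 408/1088 = 37.5% → Protocol Alpha
Overall: Drug B 4203/6257 = 67.2%, Protocol Alpha 1731/2906 = 59.6% → Drug B
Protocol Alpha wins each disease group but Drug B wins overall — the comparison reverses. Protocol Alpha's patients skew toward stage IV, which has a lower base rate.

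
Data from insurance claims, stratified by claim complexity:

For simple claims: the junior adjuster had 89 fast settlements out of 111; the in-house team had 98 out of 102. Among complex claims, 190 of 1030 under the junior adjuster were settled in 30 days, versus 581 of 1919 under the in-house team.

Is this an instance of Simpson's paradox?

Simple: the junior adjuster 89/111 = 80.2%, the in-house team 98/102 = 96.1% → the in-house team
Complex: the junior adjuster 190/1030 = 18.4%, the in-house team 581/1919 = 30.3% → the in-house team
Overall: the junior adjuster 279/1141 = 24.5%, the in-house team 679/2021 = 33.6% → the in-house team
The in-house team wins overall and in every claim group — no reversal.

No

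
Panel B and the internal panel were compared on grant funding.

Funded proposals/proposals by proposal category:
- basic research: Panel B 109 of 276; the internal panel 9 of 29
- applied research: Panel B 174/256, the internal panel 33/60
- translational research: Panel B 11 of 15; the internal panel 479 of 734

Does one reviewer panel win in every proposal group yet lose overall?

Basic research: Panel B 109/276 = 39.5%, the internal panel 9/29 = 31.0% → Panel B
Applied research: Panel B 174/256 = 68.0%, the internal panel 33/60 = 55.0% → Panel B
Translational research: Panel B 11/15 = 73.3%, the internal panel 479/734 = 65.3% → Panel B
Overall: Panel B 294/547 = 53.7%, the internal panel 521/823 = 63.3% → the internal panel
Panel B wins each proposal group but the internal panel wins overall — the comparison reverses. Panel B's proposals skew toward basic research, which has a lower base rate.

Yes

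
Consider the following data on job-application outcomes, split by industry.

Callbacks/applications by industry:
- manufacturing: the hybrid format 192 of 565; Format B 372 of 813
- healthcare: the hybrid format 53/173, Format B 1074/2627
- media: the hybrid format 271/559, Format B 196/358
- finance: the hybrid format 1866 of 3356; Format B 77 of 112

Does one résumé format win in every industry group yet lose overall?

Manufacturing: the hybrid format 192/565 = 34.0%, Format B 372/813 = 45.8% → Format B
Healthcare: the hybrid format 53/173 = 30.6%, Format B 1074/2627 = 40.9% → Format B
Media: the hybrid format 271/559 = 48.5%, Format B 196/358 = 54.7% → Format B
Finance: the hybrid format 1866/3356 = 55.6%, Format B 77/112 = 68.8% → Format B
Overall: the hybrid format 2382/4653 = 51.2%, Format B 1719/3910 = 44.0% → the hybrid format
Format B wins each industry group but the hybrid format wins overall — the comparison reverses. Format B's applications skew toward healthcare, which has a lower base rate.

Yes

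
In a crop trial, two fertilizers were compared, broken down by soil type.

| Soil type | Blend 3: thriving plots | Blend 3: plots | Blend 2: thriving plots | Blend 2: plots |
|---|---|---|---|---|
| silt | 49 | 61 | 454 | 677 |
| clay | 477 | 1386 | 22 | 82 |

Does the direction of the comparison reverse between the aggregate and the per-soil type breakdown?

Silt: Blend 3 49/61 = 80.3%, Blend 2 454/677 = 67.1% → Blend 3
Clay: Blend 3 477/1386 = 34.4%, Blend 2 22/82 = 26.8% → Blend 3
Overall: Blend 3 526/1447 = 36.4%, Blend 2 476/759 = 62.7% → Blend 2
Blend 3 wins each soil group but Blend 2 wins overall — the comparison reverses. Blend 3's plots skew toward clay, which has a lower base rate.

Yes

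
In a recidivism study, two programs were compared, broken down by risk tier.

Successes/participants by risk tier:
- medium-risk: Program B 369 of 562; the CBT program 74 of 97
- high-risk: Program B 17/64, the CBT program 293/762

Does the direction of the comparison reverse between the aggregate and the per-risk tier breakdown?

Yes

Medium-risk: Program B 369/562 = 65.7%, the CBT program 74/97 = 76.3% → the CBT program
High-risk: Program B 17/64 = 26.6%, the CBT program 293/762 = 38.5% → the CBT program
Overall: Program B 386/626 = 61.7%, the CBT program 367/859 = 42.7% → Program B
The CBT program wins each risk group but Program B wins overall — the comparison reverses. The CBT program's participants skew toward high-risk, which has a lower base rate.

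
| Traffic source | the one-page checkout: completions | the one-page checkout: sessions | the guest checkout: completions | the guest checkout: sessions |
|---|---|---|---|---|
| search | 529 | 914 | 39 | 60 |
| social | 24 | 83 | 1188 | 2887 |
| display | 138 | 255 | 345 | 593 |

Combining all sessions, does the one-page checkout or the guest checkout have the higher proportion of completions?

the one-page checkout

Search: the one-page checkout 529/914 = 57.9%, the guest checkout 39/60 = 65.0% → the guest checkout
Social: the one-page checkout 24/83 = 28.9%, the guest checkout 1188/2887 = 41.1% → the guest checkout
Display: the one-page checkout 138/255 = 54.1%, the guest checkout 345/593 = 58.2% → the guest checkout
Overall: the one-page checkout 691/1252 = 55.2%, the guest checkout 1572/3540 = 44.4% → the one-page checkout
(The guest checkout wins every traffic group but the one-page checkout wins overall — the guest checkout's sessions skew toward the low-rate social group.)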